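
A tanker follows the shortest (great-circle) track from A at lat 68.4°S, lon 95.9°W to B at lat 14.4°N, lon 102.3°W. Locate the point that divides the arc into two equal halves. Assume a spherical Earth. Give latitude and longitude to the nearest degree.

≈ lat 27°S, lon 101°W

Write both endpoints as unit vectors p₁, p₂ with components (cos φ cos λ, cos φ sin λ, sin φ).
The central angle between the endpoints is δ = arccos(p₁·p₂) ≈ 1.447 rad (82.9°).
Interpolate at f = 1/2 with slerp weights a = sin((1−f)δ)/sin δ ≈ 0.667, b = sin(fδ)/sin δ ≈ 0.667.
p = a·p₁ + b·p₂ ≈ (-0.163, -0.876, -0.454); φ = arcsin(p_z) ≈ -27.03°, λ = atan2(p_y, p_x) ≈ -100.54°.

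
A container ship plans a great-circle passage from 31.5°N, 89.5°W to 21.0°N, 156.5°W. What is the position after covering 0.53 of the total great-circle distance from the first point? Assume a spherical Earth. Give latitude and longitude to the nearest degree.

Convert each endpoint to a unit vector on the sphere (x = cos φ cos λ, y = cos φ sin λ, z = sin φ).
The central angle between the endpoints is δ = arccos(p₁·p₂) ≈ 1.049 rad (60.1°).
Interpolate at f = 0.53 with slerp weights a = sin((1−f)δ)/sin δ ≈ 0.546, b = sin(fδ)/sin δ ≈ 0.609.
p = a·p₁ + b·p₂ ≈ (-0.517, -0.692, 0.503); φ = arcsin(p_z) ≈ 30.23°, λ = atan2(p_y, p_x) ≈ -126.77°.

≈ 30°N, 127°W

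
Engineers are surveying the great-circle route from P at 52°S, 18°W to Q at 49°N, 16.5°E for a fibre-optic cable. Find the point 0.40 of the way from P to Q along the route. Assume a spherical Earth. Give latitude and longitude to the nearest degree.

Write both endpoints as unit vectors p₁, p₂ with components (cos φ cos λ, cos φ sin λ, sin φ).
The central angle between the endpoints is δ = arccos(p₁·p₂) ≈ 1.836 rad (105.2°).
Interpolate at f = 0.40 with slerp weights a = sin((1−f)δ)/sin δ ≈ 0.924, b = sin(fδ)/sin δ ≈ 0.694.
p = a·p₁ + b·p₂ ≈ (0.978, -0.046, -0.204); φ = arcsin(p_z) ≈ -11.78°, λ = atan2(p_y, p_x) ≈ -2.72°.

≈ 12°S, 3°W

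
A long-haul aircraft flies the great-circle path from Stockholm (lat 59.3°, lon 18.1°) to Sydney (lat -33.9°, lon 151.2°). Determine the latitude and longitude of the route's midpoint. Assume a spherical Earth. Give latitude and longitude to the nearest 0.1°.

≈ lat 26.4°, lon 113.4°

The haversine formula gives a central angle δ ≈ 2.448 rad (140.3°) between the endpoints.
Interpolate at f = 1/2 with slerp weights a = sin((1−f)δ)/sin δ ≈ 1.472, b = sin(fδ)/sin δ ≈ 1.472.
p = a·p₁ + b·p₂ ≈ (-0.356, 0.822, 0.445); φ = arcsin(p_z) ≈ 26.40°, λ = atan2(p_y, p_x) ≈ 113.43°.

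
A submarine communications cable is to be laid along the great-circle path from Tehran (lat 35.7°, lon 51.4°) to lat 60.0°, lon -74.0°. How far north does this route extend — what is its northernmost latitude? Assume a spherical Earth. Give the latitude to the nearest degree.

≈ 70°

The great circle lies in the plane with unit normal n̂ = (p₁ × p₂)/|p₁ × p₂|.
Here n̂_z ≈ -0.344; the vertex latitude is φ_max = arccos|n̂_z| ≈ 69.9°.
Check via Clairaut: cos φ_max = |cos φ₁| · sin C = cos(35.7°)·sin(25.0°) ≈ 0.344, again giving ≈ 69.9°.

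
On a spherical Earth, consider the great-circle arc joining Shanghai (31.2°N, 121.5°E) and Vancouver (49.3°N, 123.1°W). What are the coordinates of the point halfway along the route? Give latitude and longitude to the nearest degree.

≈ 57°N, 167°E

Convert each endpoint to a unit vector on the sphere (x = cos φ cos λ, y = cos φ sin λ, z = sin φ).
The central angle between the endpoints is δ = arccos(p₁·p₂) ≈ 1.417 rad (81.2°).
Interpolate at f = 1/2 with slerp weights a = sin((1−f)δ)/sin δ ≈ 0.658, b = sin(fδ)/sin δ ≈ 0.658.
p = a·p₁ + b·p₂ ≈ (-0.529, 0.121, 0.840); φ = arcsin(p_z) ≈ 57.16°, λ = atan2(p_y, p_x) ≈ 167.16°.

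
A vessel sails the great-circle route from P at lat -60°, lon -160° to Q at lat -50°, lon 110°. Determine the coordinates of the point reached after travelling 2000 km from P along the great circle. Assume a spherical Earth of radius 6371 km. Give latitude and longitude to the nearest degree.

≈ lat -65°, lon 162°

Write both endpoints as unit vectors p₁, p₂ with components (cos φ cos λ, cos φ sin λ, sin φ).
The central angle between the endpoints is δ = arccos(p₁·p₂) ≈ 0.845 rad (48.4°). The total great-circle distance is δ·R ≈ 0.845 × 6371 ≈ 5386 km, so the target fraction is f = 2000/5386 ≈ 0.371.
Interpolate at f ≈ 0.371 with slerp weights a = sin((1−f)δ)/sin δ ≈ 0.677, b = sin(fδ)/sin δ ≈ 0.413.
p = a·p₁ + b·p₂ ≈ (-0.409, 0.133, -0.903); φ = arcsin(p_z) ≈ -64.52°, λ = atan2(p_y, p_x) ≈ 161.93°.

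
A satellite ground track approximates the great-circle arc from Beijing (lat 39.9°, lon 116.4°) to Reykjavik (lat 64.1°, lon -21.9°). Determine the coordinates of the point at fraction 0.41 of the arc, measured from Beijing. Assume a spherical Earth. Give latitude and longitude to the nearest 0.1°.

≈ lat 66.3°, lon 94.6°

The haversine formula gives a central angle δ ≈ 1.238 rad (70.9°) between the endpoints.
Interpolate at f = 0.41 with slerp weights a = sin((1−f)δ)/sin δ ≈ 0.706, b = sin(fδ)/sin δ ≈ 0.514.
p = a·p₁ + b·p₂ ≈ (-0.032, 0.401, 0.915); φ = arcsin(p_z) ≈ 66.26°, λ = atan2(p_y, p_x) ≈ 94.61°.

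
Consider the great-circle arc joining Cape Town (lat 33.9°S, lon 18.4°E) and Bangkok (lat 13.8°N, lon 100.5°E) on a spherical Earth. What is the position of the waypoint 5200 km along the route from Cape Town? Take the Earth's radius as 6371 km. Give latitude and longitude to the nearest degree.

≈ lat 13°S, lon 64°E

Write both endpoints as unit vectors p₁, p₂ with components (cos φ cos λ, cos φ sin λ, sin φ).
The central angle between the endpoints is δ = arccos(p₁·p₂) ≈ 1.593 rad (91.3°). The total great-circle distance is δ·R ≈ 1.593 × 6371 ≈ 10149 km, so the target fraction is f = 5200/10149 ≈ 0.512.
Interpolate at f ≈ 0.512 with slerp weights a = sin((1−f)δ)/sin δ ≈ 0.701, b = sin(fδ)/sin δ ≈ 0.729.
p = a·p₁ + b·p₂ ≈ (0.423, 0.880, -0.217); φ = arcsin(p_z) ≈ -12.55°, λ = atan2(p_y, p_x) ≈ 64.30°.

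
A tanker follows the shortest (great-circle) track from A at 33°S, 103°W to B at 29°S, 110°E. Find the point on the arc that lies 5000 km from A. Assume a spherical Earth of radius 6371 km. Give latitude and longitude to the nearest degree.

≈ 64°S, 157°W

Write both endpoints as unit vectors p₁, p₂ with components (cos φ cos λ, cos φ sin λ, sin φ).
The central angle between the endpoints is δ = arccos(p₁·p₂) ≈ 1.930 rad (110.6°). The total great-circle distance is δ·R ≈ 1.930 × 6371 ≈ 12293 km, so the target fraction is f = 5000/12293 ≈ 0.407.
Interpolate at f ≈ 0.407 with slerp weights a = sin((1−f)δ)/sin δ ≈ 0.973, b = sin(fδ)/sin δ ≈ 0.755.
p = a·p₁ + b·p₂ ≈ (-0.409, -0.174, -0.896); φ = arcsin(p_z) ≈ -63.58°, λ = atan2(p_y, p_x) ≈ -156.92°.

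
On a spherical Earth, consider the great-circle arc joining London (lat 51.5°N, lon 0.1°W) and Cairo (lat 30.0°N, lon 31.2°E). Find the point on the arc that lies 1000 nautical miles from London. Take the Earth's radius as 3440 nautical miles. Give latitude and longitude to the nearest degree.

≈ lat 41°N, lon 19°E

From cos δ = sin φ₁ sin φ₂ + cos φ₁ cos φ₂ cos Δλ, the central angle is δ ≈ 0.551 rad (31.6°). The total great-circle distance is δ·R ≈ 0.551 × 3440 ≈ 1896 nmi, so the target fraction is f = 1000/1896 ≈ 0.527.
Interpolate at f ≈ 0.527 with slerp weights a = sin((1−f)δ)/sin δ ≈ 0.492, b = sin(fδ)/sin δ ≈ 0.547.
p = a·p₁ + b·p₂ ≈ (0.712, 0.245, 0.658); φ = arcsin(p_z) ≈ 41.19°, λ = atan2(p_y, p_x) ≈ 19.00°.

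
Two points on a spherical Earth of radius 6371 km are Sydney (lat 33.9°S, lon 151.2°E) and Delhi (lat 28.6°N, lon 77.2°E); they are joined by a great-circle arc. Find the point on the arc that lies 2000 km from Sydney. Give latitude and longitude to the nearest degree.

Convert each endpoint to a unit vector on the sphere (x = cos φ cos λ, y = cos φ sin λ, z = sin φ).
The central angle between the endpoints is δ = arccos(p₁·p₂) ≈ 1.637 rad (93.8°). The total great-circle distance is δ·R ≈ 1.637 × 6371 ≈ 10429 km, so the target fraction is f = 2000/10429 ≈ 0.192.
Interpolate at f ≈ 0.192 with slerp weights a = sin((1−f)δ)/sin δ ≈ 0.972, b = sin(fδ)/sin δ ≈ 0.309.
p = a·p₁ + b·p₂ ≈ (-0.646, 0.653, -0.394); φ = arcsin(p_z) ≈ -23.19°, λ = atan2(p_y, p_x) ≈ 134.69°.

≈ lat 23°S, lon 135°E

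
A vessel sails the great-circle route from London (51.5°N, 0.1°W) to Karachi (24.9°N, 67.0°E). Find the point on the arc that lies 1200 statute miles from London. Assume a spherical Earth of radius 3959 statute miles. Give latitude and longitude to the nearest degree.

≈ 48°N, 26°E

Convert each endpoint to a unit vector on the sphere (x = cos φ cos λ, y = cos φ sin λ, z = sin φ).
The central angle between the endpoints is δ = arccos(p₁·p₂) ≈ 0.989 rad (56.7°). The total great-circle distance is δ·R ≈ 0.989 × 3959 ≈ 3917 mi, so the target fraction is f = 1200/3917 ≈ 0.306.
Interpolate at f ≈ 0.306 with slerp weights a = sin((1−f)δ)/sin δ ≈ 0.758, b = sin(fδ)/sin δ ≈ 0.357.
p = a·p₁ + b·p₂ ≈ (0.599, 0.297, 0.744); φ = arcsin(p_z) ≈ 48.06°, λ = atan2(p_y, p_x) ≈ 26.42°.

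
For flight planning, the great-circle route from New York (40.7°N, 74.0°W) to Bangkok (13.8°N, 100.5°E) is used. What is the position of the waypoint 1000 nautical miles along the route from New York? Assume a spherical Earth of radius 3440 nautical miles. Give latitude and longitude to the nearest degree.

Convert each endpoint to a unit vector on the sphere (x = cos φ cos λ, y = cos φ sin λ, z = sin φ).
The central angle between the endpoints is δ = arccos(p₁·p₂) ≈ 2.186 rad (125.3°). The total great-circle distance is δ·R ≈ 2.186 × 3440 ≈ 7521 nmi, so the target fraction is f = 1000/7521 ≈ 0.133.
Interpolate at f ≈ 0.133 with slerp weights a = sin((1−f)δ)/sin δ ≈ 1.161, b = sin(fδ)/sin δ ≈ 0.351.
p = a·p₁ + b·p₂ ≈ (0.180, -0.511, 0.841); φ = arcsin(p_z) ≈ 57.21°, λ = atan2(p_y, p_x) ≈ -70.54°.

≈ 57°N, 71°W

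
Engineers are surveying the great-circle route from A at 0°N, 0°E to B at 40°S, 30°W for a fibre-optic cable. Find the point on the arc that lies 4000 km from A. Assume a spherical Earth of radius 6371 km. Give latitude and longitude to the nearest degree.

≈ 30°S, 20°W

Convert each endpoint to a unit vector on the sphere (x = cos φ cos λ, y = cos φ sin λ, z = sin φ).
The central angle between the endpoints is δ = arccos(p₁·p₂) ≈ 0.845 rad (48.4°). The total great-circle distance is δ·R ≈ 0.845 × 6371 ≈ 5386 km, so the target fraction is f = 4000/5386 ≈ 0.743.
Interpolate at f ≈ 0.743 with slerp weights a = sin((1−f)δ)/sin δ ≈ 0.288, b = sin(fδ)/sin δ ≈ 0.785.
p = a·p₁ + b·p₂ ≈ (0.809, -0.301, -0.505); φ = arcsin(p_z) ≈ -30.31°, λ = atan2(p_y, p_x) ≈ -20.38°.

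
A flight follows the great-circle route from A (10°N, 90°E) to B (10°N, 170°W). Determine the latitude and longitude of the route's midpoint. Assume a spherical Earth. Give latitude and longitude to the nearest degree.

From cos δ = sin φ₁ sin φ₂ + cos φ₁ cos φ₂ cos Δλ, the central angle is δ ≈ 1.709 rad (97.9°).
Interpolate at f = 1/2 with slerp weights a = sin((1−f)δ)/sin δ ≈ 0.762, b = sin(fδ)/sin δ ≈ 0.762.
p = a·p₁ + b·p₂ ≈ (-0.739, 0.620, 0.265); φ = arcsin(p_z) ≈ 15.34°, λ = atan2(p_y, p_x) ≈ 140.00°.

≈ (15°N, 140°E)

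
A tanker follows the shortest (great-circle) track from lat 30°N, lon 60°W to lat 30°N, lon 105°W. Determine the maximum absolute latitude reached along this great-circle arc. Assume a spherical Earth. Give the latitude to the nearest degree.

The great circle lies in the plane with unit normal n̂ = (p₁ × p₂)/|p₁ × p₂|.
Here n̂_z ≈ -0.848; the vertex latitude is φ_max = arccos|n̂_z| ≈ 32.0°.

≈ 32°N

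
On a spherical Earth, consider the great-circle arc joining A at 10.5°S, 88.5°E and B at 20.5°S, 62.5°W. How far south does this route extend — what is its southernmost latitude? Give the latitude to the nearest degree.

≈ 48°S

The great circle lies in the plane with unit normal n̂ = (p₁ × p₂)/|p₁ × p₂|.
Here n̂_z ≈ -0.666; the vertex latitude is φ_max = arccos|n̂_z| ≈ 48.3°.
Check via Clairaut: cos φ_max = |cos φ₁| · sin C = cos(10.5°)·sin(137.4°) ≈ 0.666, again giving ≈ 48.3°.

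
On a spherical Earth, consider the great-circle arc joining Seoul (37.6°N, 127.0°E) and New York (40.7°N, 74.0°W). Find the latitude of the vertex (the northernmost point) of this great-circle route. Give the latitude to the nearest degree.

≈ 77°N

The great circle lies in the plane with unit normal n̂ = (p₁ × p₂)/|p₁ × p₂|.
Here n̂_z ≈ +0.218; the vertex latitude is φ_max = arccos|n̂_z| ≈ 77.4°.
Check via Clairaut: cos φ_max = |cos φ₁| · sin C = cos(37.6°)·sin(16.0°) ≈ 0.218, again giving ≈ 77.4°.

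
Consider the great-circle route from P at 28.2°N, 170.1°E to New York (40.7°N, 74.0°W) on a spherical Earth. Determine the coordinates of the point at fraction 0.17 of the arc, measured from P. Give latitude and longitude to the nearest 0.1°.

Write both endpoints as unit vectors p₁, p₂ with components (cos φ cos λ, cos φ sin λ, sin φ).
The central angle between the endpoints is δ = arccos(p₁·p₂) ≈ 1.554 rad (89.1°).
Interpolate at f = 0.17 with slerp weights a = sin((1−f)δ)/sin δ ≈ 0.961, b = sin(fδ)/sin δ ≈ 0.261.
p = a·p₁ + b·p₂ ≈ (-0.780, -0.045, 0.624); φ = arcsin(p_z) ≈ 38.64°, λ = atan2(p_y, p_x) ≈ -176.71°.

≈ 38.6°N, 176.7°W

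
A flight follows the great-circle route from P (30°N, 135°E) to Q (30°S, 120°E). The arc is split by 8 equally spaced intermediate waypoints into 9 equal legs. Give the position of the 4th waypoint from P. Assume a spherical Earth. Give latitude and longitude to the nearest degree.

≈ (3°N, 128°E)

Write both endpoints as unit vectors p₁, p₂ with components (cos φ cos λ, cos φ sin λ, sin φ).
The central angle between the endpoints is δ = arccos(p₁·p₂) ≈ 1.076 rad (61.7°).
Interpolate at f = 4/9 with slerp weights a = sin((1−f)δ)/sin δ ≈ 0.640, b = sin(fδ)/sin δ ≈ 0.523.
p = a·p₁ + b·p₂ ≈ (-0.618, 0.784, 0.058); φ = arcsin(p_z) ≈ 3.34°, λ = atan2(p_y, p_x) ≈ 128.26°.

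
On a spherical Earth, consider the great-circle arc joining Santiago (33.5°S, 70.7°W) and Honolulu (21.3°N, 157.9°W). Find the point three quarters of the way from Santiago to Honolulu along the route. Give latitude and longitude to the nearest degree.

Write both endpoints as unit vectors p₁, p₂ with components (cos φ cos λ, cos φ sin λ, sin φ).
The central angle between the endpoints is δ = arccos(p₁·p₂) ≈ 1.734 rad (99.4°).
Interpolate at f = 3/4 with slerp weights a = sin((1−f)δ)/sin δ ≈ 0.426, b = sin(fδ)/sin δ ≈ 0.977.
p = a·p₁ + b·p₂ ≈ (-0.726, -0.677, 0.120); φ = arcsin(p_z) ≈ 6.88°, λ = atan2(p_y, p_x) ≈ -136.97°.

≈ 7°N, 137°W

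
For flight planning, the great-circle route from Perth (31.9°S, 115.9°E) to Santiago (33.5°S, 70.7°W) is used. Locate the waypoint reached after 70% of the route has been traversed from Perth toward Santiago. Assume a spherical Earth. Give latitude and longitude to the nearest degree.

≈ 67°S, 80°W

Write both endpoints as unit vectors p₁, p₂ with components (cos φ cos λ, cos φ sin λ, sin φ).
The central angle between the endpoints is δ = arccos(p₁·p₂) ≈ 1.995 rad (114.3°).
Interpolate at f = 0.70 with slerp weights a = sin((1−f)δ)/sin δ ≈ 0.618, b = sin(fδ)/sin δ ≈ 1.081.
p = a·p₁ + b·p₂ ≈ (0.069, -0.378, -0.923); φ = arcsin(p_z) ≈ -67.39°, λ = atan2(p_y, p_x) ≈ -79.73°.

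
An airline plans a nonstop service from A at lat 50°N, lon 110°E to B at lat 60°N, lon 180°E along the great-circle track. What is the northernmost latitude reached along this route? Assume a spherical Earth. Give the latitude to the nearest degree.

The great circle lies in the plane with unit normal n̂ = (p₁ × p₂)/|p₁ × p₂|.
Here n̂_z ≈ +0.476; the vertex latitude is φ_max = arccos|n̂_z| ≈ 61.6°.

≈ 62°N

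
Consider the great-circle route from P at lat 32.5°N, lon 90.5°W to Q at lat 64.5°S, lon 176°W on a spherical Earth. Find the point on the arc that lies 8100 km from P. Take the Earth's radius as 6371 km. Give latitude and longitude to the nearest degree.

≈ lat 33°S, lon 124°W

Convert each endpoint to a unit vector on the sphere (x = cos φ cos λ, y = cos φ sin λ, z = sin φ).
The central angle between the endpoints is δ = arccos(p₁·p₂) ≈ 2.045 rad (117.2°). The total great-circle distance is δ·R ≈ 2.045 × 6371 ≈ 13028 km, so the target fraction is f = 8100/13028 ≈ 0.622.
Interpolate at f ≈ 0.622 with slerp weights a = sin((1−f)δ)/sin δ ≈ 0.785, b = sin(fδ)/sin δ ≈ 1.074.
p = a·p₁ + b·p₂ ≈ (-0.467, -0.694, -0.547); φ = arcsin(p_z) ≈ -33.19°, λ = atan2(p_y, p_x) ≈ -123.92°.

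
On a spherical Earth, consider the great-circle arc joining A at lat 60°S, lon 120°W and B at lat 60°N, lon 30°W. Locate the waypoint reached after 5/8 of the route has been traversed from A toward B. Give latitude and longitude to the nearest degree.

≈ lat 16°N, lon 68°W

From cos δ = sin φ₁ sin φ₂ + cos φ₁ cos φ₂ cos Δλ, the central angle is δ ≈ 2.419 rad (138.6°).
Interpolate at f = 5/8 with slerp weights a = sin((1−f)δ)/sin δ ≈ 1.191, b = sin(fδ)/sin δ ≈ 1.509.
p = a·p₁ + b·p₂ ≈ (0.356, -0.893, 0.276); φ = arcsin(p_z) ≈ 16.00°, λ = atan2(p_y, p_x) ≈ -68.28°.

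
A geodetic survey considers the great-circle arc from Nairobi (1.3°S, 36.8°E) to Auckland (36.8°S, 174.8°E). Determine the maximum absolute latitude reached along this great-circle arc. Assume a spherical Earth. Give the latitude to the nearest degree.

≈ 49°S

The great circle lies in the plane with unit normal n̂ = (p₁ × p₂)/|p₁ × p₂|.
Here n̂_z ≈ +0.658; the vertex latitude is φ_max = arccos|n̂_z| ≈ 48.8°.
Check via Clairaut: cos φ_max = |cos φ₁| · sin C = cos(1.3°)·sin(138.8°) ≈ 0.658, again giving ≈ 48.8°.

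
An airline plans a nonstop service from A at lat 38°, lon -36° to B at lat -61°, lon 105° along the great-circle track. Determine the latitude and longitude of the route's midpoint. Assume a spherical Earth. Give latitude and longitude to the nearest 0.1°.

≈ lat -26.8°, lon 0.6°

Convert each endpoint to a unit vector on the sphere (x = cos φ cos λ, y = cos φ sin λ, z = sin φ).
The central angle between the endpoints is δ = arccos(p₁·p₂) ≈ 2.560 rad (146.7°).
Interpolate at f = 1/2 with slerp weights a = sin((1−f)δ)/sin δ ≈ 1.743, b = sin(fδ)/sin δ ≈ 1.743.
p = a·p₁ + b·p₂ ≈ (0.892, 0.009, -0.451); φ = arcsin(p_z) ≈ -26.83°, λ = atan2(p_y, p_x) ≈ 0.57°.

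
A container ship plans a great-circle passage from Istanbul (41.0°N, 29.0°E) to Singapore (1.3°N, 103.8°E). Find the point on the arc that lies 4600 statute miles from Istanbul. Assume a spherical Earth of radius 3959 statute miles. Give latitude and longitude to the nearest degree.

≈ 9°N, 95°E

Write both endpoints as unit vectors p₁, p₂ with components (cos φ cos λ, cos φ sin λ, sin φ).
The central angle between the endpoints is δ = arccos(p₁·p₂) ≈ 1.356 rad (77.7°). The total great-circle distance is δ·R ≈ 1.356 × 3959 ≈ 5370 mi, so the target fraction is f = 4600/5370 ≈ 0.857.
Interpolate at f ≈ 0.857 with slerp weights a = sin((1−f)δ)/sin δ ≈ 0.198, b = sin(fδ)/sin δ ≈ 0.939.
p = a·p₁ + b·p₂ ≈ (-0.093, 0.984, 0.151); φ = arcsin(p_z) ≈ 8.69°, λ = atan2(p_y, p_x) ≈ 95.42°.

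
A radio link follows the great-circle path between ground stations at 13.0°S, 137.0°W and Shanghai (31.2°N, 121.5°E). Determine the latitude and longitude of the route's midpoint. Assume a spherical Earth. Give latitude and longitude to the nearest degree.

≈ 14°N, 177°E

Convert each endpoint to a unit vector on the sphere (x = cos φ cos λ, y = cos φ sin λ, z = sin φ).
The central angle between the endpoints is δ = arccos(p₁·p₂) ≈ 1.857 rad (106.4°).
Interpolate at f = 1/2 with slerp weights a = sin((1−f)δ)/sin δ ≈ 0.835, b = sin(fδ)/sin δ ≈ 0.835.
p = a·p₁ + b·p₂ ≈ (-0.968, 0.054, 0.245); φ = arcsin(p_z) ≈ 14.16°, λ = atan2(p_y, p_x) ≈ 176.80°.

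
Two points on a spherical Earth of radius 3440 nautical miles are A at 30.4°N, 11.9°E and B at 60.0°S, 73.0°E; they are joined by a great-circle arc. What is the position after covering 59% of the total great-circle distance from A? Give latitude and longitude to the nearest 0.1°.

≈ 25.3°S, 37.7°E

Write both endpoints as unit vectors p₁, p₂ with components (cos φ cos λ, cos φ sin λ, sin φ).
The central angle between the endpoints is δ = arccos(p₁·p₂) ≈ 1.803 rad (103.3°).
Interpolate at f = 0.59 with slerp weights a = sin((1−f)δ)/sin δ ≈ 0.692, b = sin(fδ)/sin δ ≈ 0.898.
p = a·p₁ + b·p₂ ≈ (0.715, 0.553, -0.428); φ = arcsin(p_z) ≈ -25.31°, λ = atan2(p_y, p_x) ≈ 37.68°.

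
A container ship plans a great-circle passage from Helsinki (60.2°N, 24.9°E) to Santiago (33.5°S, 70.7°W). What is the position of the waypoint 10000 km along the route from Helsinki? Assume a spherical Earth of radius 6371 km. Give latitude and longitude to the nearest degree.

≈ (7°S, 53°W)

Convert each endpoint to a unit vector on the sphere (x = cos φ cos λ, y = cos φ sin λ, z = sin φ).
The central angle between the endpoints is δ = arccos(p₁·p₂) ≈ 2.117 rad (121.3°). The total great-circle distance is δ·R ≈ 2.117 × 6371 ≈ 13487 km, so the target fraction is f = 10000/13487 ≈ 0.741.
Interpolate at f ≈ 0.741 with slerp weights a = sin((1−f)δ)/sin δ ≈ 0.609, b = sin(fδ)/sin δ ≈ 1.170.
p = a·p₁ + b·p₂ ≈ (0.597, -0.794, -0.117); φ = arcsin(p_z) ≈ -6.74°, λ = atan2(p_y, p_x) ≈ -53.04°.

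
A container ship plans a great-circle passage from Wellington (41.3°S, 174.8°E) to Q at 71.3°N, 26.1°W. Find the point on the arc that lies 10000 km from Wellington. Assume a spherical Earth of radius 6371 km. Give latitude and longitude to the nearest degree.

≈ 47°N, 167°W

Convert each endpoint to a unit vector on the sphere (x = cos φ cos λ, y = cos φ sin λ, z = sin φ).
The central angle between the endpoints is δ = arccos(p₁·p₂) ≈ 2.587 rad (148.2°). The total great-circle distance is δ·R ≈ 2.587 × 6371 ≈ 16483 km, so the target fraction is f = 10000/16483 ≈ 0.607.
Interpolate at f ≈ 0.607 with slerp weights a = sin((1−f)δ)/sin δ ≈ 1.616, b = sin(fδ)/sin δ ≈ 1.899.
p = a·p₁ + b·p₂ ≈ (-0.662, -0.158, 0.733); φ = arcsin(p_z) ≈ 47.10°, λ = atan2(p_y, p_x) ≈ -166.59°.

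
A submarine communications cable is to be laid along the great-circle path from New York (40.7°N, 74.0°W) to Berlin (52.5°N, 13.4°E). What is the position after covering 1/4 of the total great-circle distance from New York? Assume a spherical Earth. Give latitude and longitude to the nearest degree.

Write both endpoints as unit vectors p₁, p₂ with components (cos φ cos λ, cos φ sin λ, sin φ).
The central angle between the endpoints is δ = arccos(p₁·p₂) ≈ 1.002 rad (57.4°).
Interpolate at f = 1/4 with slerp weights a = sin((1−f)δ)/sin δ ≈ 0.810, b = sin(fδ)/sin δ ≈ 0.294.
p = a·p₁ + b·p₂ ≈ (0.344, -0.549, 0.762); φ = arcsin(p_z) ≈ 49.63°, λ = atan2(p_y, p_x) ≈ -57.96°.

≈ 50°N, 58°W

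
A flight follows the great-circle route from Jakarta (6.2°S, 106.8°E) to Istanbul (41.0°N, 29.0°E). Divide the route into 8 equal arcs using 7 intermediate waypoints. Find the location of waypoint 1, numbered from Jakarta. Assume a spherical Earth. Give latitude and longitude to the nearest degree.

≈ 1°N, 99°E

The haversine formula gives a central angle δ ≈ 1.483 rad (85.0°) between the endpoints.
Interpolate at f = 1/8 with slerp weights a = sin((1−f)δ)/sin δ ≈ 0.967, b = sin(fδ)/sin δ ≈ 0.185.
p = a·p₁ + b·p₂ ≈ (-0.156, 0.988, 0.017); φ = arcsin(p_z) ≈ 0.97°, λ = atan2(p_y, p_x) ≈ 98.95°.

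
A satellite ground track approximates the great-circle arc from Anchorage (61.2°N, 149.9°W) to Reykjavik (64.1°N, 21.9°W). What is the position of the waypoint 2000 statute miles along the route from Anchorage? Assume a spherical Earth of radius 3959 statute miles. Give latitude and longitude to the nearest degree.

From cos δ = sin φ₁ sin φ₂ + cos φ₁ cos φ₂ cos Δλ, the central angle is δ ≈ 0.852 rad (48.8°). The total great-circle distance is δ·R ≈ 0.852 × 3959 ≈ 3372 mi, so the target fraction is f = 2000/3372 ≈ 0.593.
Interpolate at f ≈ 0.593 with slerp weights a = sin((1−f)δ)/sin δ ≈ 0.451, b = sin(fδ)/sin δ ≈ 0.643.
p = a·p₁ + b·p₂ ≈ (0.073, -0.214, 0.974); φ = arcsin(p_z) ≈ 76.95°, λ = atan2(p_y, p_x) ≈ -71.25°.

≈ 77°N, 71°W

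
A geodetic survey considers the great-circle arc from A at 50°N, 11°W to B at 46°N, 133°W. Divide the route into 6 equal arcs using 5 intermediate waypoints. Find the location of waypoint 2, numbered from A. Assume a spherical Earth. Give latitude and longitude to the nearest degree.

Write both endpoints as unit vectors p₁, p₂ with components (cos φ cos λ, cos φ sin λ, sin φ).
The central angle between the endpoints is δ = arccos(p₁·p₂) ≈ 1.251 rad (71.7°).
Interpolate at f = 2/6 with slerp weights a = sin((1−f)δ)/sin δ ≈ 0.780, b = sin(fδ)/sin δ ≈ 0.427.
p = a·p₁ + b·p₂ ≈ (0.290, -0.312, 0.905); φ = arcsin(p_z) ≈ 64.76°, λ = atan2(p_y, p_x) ≈ -47.12°.

≈ 65°N, 47°W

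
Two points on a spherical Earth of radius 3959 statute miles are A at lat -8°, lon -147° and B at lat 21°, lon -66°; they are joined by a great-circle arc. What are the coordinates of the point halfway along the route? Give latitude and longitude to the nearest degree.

≈ lat 9°, lon -108°

From cos δ = sin φ₁ sin φ₂ + cos φ₁ cos φ₂ cos Δλ, the central angle is δ ≈ 1.476 rad (84.6°).
Interpolate at f = 1/2 with slerp weights a = sin((1−f)δ)/sin δ ≈ 0.676, b = sin(fδ)/sin δ ≈ 0.676.
p = a·p₁ + b·p₂ ≈ (-0.305, -0.941, 0.148); φ = arcsin(p_z) ≈ 8.52°, λ = atan2(p_y, p_x) ≈ -107.94°.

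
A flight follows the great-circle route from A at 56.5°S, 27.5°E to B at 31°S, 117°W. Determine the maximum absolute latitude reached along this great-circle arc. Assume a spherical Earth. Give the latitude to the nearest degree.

≈ 74°S

The great circle lies in the plane with unit normal n̂ = (p₁ × p₂)/|p₁ × p₂|.
Here n̂_z ≈ -0.275; the vertex latitude is φ_max = arccos|n̂_z| ≈ 74.0°.
Check via Clairaut: cos φ_max = |cos φ₁| · sin C = cos(56.5°)·sin(150.1°) ≈ 0.275, again giving ≈ 74.0°.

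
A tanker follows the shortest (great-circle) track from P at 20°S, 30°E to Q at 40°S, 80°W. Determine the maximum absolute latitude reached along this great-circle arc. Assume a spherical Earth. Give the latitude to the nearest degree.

≈ 47°S

The great circle lies in the plane with unit normal n̂ = (p₁ × p₂)/|p₁ × p₂|.
Here n̂_z ≈ -0.677; the vertex latitude is φ_max = arccos|n̂_z| ≈ 47.4°.
Check via Clairaut: cos φ_max = |cos φ₁| · sin C = cos(20.0°)·sin(133.9°) ≈ 0.677, again giving ≈ 47.4°.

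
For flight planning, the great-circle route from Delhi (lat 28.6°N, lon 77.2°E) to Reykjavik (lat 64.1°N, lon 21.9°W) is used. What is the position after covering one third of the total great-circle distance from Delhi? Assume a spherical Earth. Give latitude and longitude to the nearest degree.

Write both endpoints as unit vectors p₁, p₂ with components (cos φ cos λ, cos φ sin λ, sin φ).
The central angle between the endpoints is δ = arccos(p₁·p₂) ≈ 1.192 rad (68.3°).
Interpolate at f = 1/3 with slerp weights a = sin((1−f)δ)/sin δ ≈ 0.768, b = sin(fδ)/sin δ ≈ 0.416.
p = a·p₁ + b·p₂ ≈ (0.318, 0.590, 0.742); φ = arcsin(p_z) ≈ 47.93°, λ = atan2(p_y, p_x) ≈ 61.65°.

≈ lat 48°N, lon 62°E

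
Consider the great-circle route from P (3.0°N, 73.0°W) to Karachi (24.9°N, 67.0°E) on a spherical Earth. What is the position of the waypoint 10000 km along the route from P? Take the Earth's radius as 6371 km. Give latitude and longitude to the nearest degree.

From cos δ = sin φ₁ sin φ₂ + cos φ₁ cos φ₂ cos Δλ, the central angle is δ ≈ 2.307 rad (132.2°). The total great-circle distance is δ·R ≈ 2.307 × 6371 ≈ 14701 km, so the target fraction is f = 10000/14701 ≈ 0.680.
Interpolate at f ≈ 0.680 with slerp weights a = sin((1−f)δ)/sin δ ≈ 0.908, b = sin(fδ)/sin δ ≈ 1.350.
p = a·p₁ + b·p₂ ≈ (0.744, 0.260, 0.616); φ = arcsin(p_z) ≈ 38.02°, λ = atan2(p_y, p_x) ≈ 19.26°.

≈ (38°N, 19°E)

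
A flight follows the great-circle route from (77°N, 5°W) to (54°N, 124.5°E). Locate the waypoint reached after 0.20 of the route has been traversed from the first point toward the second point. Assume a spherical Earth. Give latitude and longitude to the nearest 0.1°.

≈ (81.7°N, 38.9°E)

The haversine formula gives a central angle δ ≈ 0.790 rad (45.2°) between the endpoints.
Interpolate at f = 0.20 with slerp weights a = sin((1−f)δ)/sin δ ≈ 0.832, b = sin(fδ)/sin δ ≈ 0.221.
p = a·p₁ + b·p₂ ≈ (0.113, 0.091, 0.989); φ = arcsin(p_z) ≈ 81.68°, λ = atan2(p_y, p_x) ≈ 38.93°.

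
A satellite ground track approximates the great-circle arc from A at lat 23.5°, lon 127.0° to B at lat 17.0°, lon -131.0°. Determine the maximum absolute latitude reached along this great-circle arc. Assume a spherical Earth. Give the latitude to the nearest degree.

≈ 31°

The great circle lies in the plane with unit normal n̂ = (p₁ × p₂)/|p₁ × p₂|.
Here n̂_z ≈ +0.860; the vertex latitude is φ_max = arccos|n̂_z| ≈ 30.7°.
Check via Clairaut: cos φ_max = |cos φ₁| · sin C = cos(23.5°)·sin(69.6°) ≈ 0.860, again giving ≈ 30.7°.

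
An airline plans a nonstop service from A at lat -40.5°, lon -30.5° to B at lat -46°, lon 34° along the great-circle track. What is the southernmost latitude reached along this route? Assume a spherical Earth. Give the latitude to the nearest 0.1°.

The great circle lies in the plane with unit normal n̂ = (p₁ × p₂)/|p₁ × p₂|.
Here n̂_z ≈ +0.663; the vertex latitude is φ_max = arccos|n̂_z| ≈ 48.5°.
Check via Clairaut: cos φ_max = |cos φ₁| · sin C = cos(40.5°)·sin(119.4°) ≈ 0.663, again giving ≈ 48.5°.

≈ -48.5°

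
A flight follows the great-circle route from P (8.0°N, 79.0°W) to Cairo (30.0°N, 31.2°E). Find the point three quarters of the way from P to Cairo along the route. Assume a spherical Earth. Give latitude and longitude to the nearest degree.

≈ (34°N, 1°E)

Convert each endpoint to a unit vector on the sphere (x = cos φ cos λ, y = cos φ sin λ, z = sin φ).
The central angle between the endpoints is δ = arccos(p₁·p₂) ≈ 1.799 rad (103.1°).
Interpolate at f = 3/4 with slerp weights a = sin((1−f)δ)/sin δ ≈ 0.446, b = sin(fδ)/sin δ ≈ 1.002.
p = a·p₁ + b·p₂ ≈ (0.826, 0.015, 0.563); φ = arcsin(p_z) ≈ 34.26°, λ = atan2(p_y, p_x) ≈ 1.07°.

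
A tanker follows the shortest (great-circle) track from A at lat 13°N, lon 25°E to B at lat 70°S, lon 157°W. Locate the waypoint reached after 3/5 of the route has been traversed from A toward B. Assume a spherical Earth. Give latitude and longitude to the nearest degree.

Convert each endpoint to a unit vector on the sphere (x = cos φ cos λ, y = cos φ sin λ, z = sin φ).
The central angle between the endpoints is δ = arccos(p₁·p₂) ≈ 2.147 rad (123.0°).
Interpolate at f = 3/5 with slerp weights a = sin((1−f)δ)/sin δ ≈ 0.902, b = sin(fδ)/sin δ ≈ 1.145.
p = a·p₁ + b·p₂ ≈ (0.436, 0.219, -0.873); φ = arcsin(p_z) ≈ -60.78°, λ = atan2(p_y, p_x) ≈ 26.60°.

≈ lat 61°S, lon 27°E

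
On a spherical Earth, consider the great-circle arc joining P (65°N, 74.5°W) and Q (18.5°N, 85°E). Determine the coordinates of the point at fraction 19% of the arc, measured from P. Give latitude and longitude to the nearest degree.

≈ (80°N, 37°W)

The haversine formula gives a central angle δ ≈ 1.659 rad (95.0°) between the endpoints.
Interpolate at f = 0.19 with slerp weights a = sin((1−f)δ)/sin δ ≈ 0.978, b = sin(fδ)/sin δ ≈ 0.311.
p = a·p₁ + b·p₂ ≈ (0.136, -0.104, 0.985); φ = arcsin(p_z) ≈ 80.12°, λ = atan2(p_y, p_x) ≈ -37.46°.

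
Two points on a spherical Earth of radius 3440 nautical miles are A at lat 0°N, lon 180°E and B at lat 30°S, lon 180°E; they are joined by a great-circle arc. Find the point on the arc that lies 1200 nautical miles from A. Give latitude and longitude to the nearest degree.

Write both endpoints as unit vectors p₁, p₂ with components (cos φ cos λ, cos φ sin λ, sin φ).
The central angle between the endpoints is δ = arccos(p₁·p₂) ≈ 0.524 rad (30.0°). The total great-circle distance is δ·R ≈ 0.524 × 3440 ≈ 1801 nmi, so the target fraction is f = 1200/1801 ≈ 0.666.
Interpolate at f ≈ 0.666 with slerp weights a = sin((1−f)δ)/sin δ ≈ 0.348, b = sin(fδ)/sin δ ≈ 0.684.
p = a·p₁ + b·p₂ ≈ (-0.940, 0.000, -0.342); φ = arcsin(p_z) ≈ -19.99°, λ = atan2(p_y, p_x) ≈ 180.00°.

≈ lat 20°S, lon 180°E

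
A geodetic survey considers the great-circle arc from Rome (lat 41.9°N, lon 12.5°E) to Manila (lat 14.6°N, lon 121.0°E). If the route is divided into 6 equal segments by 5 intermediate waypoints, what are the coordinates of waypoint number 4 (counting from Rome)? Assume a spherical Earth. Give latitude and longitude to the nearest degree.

≈ lat 35°N, lon 95°E

The haversine formula gives a central angle δ ≈ 1.631 rad (93.5°) between the endpoints.
Interpolate at f = 4/6 with slerp weights a = sin((1−f)δ)/sin δ ≈ 0.518, b = sin(fδ)/sin δ ≈ 0.887.
p = a·p₁ + b·p₂ ≈ (-0.066, 0.819, 0.570); φ = arcsin(p_z) ≈ 34.73°, λ = atan2(p_y, p_x) ≈ 94.57°.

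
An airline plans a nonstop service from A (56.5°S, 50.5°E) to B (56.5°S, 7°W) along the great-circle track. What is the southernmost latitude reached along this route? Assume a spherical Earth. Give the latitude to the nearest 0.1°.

The great circle lies in the plane with unit normal n̂ = (p₁ × p₂)/|p₁ × p₂|.
Here n̂_z ≈ -0.502; the vertex latitude is φ_max = arccos|n̂_z| ≈ 59.9°.

≈ 59.9°S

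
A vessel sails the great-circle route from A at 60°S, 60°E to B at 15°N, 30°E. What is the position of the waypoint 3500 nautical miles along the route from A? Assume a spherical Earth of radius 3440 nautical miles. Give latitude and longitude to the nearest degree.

≈ 5°S, 35°E

Write both endpoints as unit vectors p₁, p₂ with components (cos φ cos λ, cos φ sin λ, sin φ).
The central angle between the endpoints is δ = arccos(p₁·p₂) ≈ 1.375 rad (78.8°). The total great-circle distance is δ·R ≈ 1.375 × 3440 ≈ 4732 nmi, so the target fraction is f = 3500/4732 ≈ 0.740.
Interpolate at f ≈ 0.740 with slerp weights a = sin((1−f)δ)/sin δ ≈ 0.357, b = sin(fδ)/sin δ ≈ 0.867.
p = a·p₁ + b·p₂ ≈ (0.815, 0.574, -0.085); φ = arcsin(p_z) ≈ -4.87°, λ = atan2(p_y, p_x) ≈ 35.14°.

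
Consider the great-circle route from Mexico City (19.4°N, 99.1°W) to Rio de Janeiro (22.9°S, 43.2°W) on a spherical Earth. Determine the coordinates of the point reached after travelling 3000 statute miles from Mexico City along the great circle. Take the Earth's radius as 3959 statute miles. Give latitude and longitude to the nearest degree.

≈ 8°S, 65°W

Write both endpoints as unit vectors p₁, p₂ with components (cos φ cos λ, cos φ sin λ, sin φ).
The central angle between the endpoints is δ = arccos(p₁·p₂) ≈ 1.205 rad (69.0°). The total great-circle distance is δ·R ≈ 1.205 × 3959 ≈ 4770 mi, so the target fraction is f = 3000/4770 ≈ 0.629.
Interpolate at f ≈ 0.629 with slerp weights a = sin((1−f)δ)/sin δ ≈ 0.463, b = sin(fδ)/sin δ ≈ 0.736.
p = a·p₁ + b·p₂ ≈ (0.425, -0.895, -0.133); φ = arcsin(p_z) ≈ -7.62°, λ = atan2(p_y, p_x) ≈ -64.60°.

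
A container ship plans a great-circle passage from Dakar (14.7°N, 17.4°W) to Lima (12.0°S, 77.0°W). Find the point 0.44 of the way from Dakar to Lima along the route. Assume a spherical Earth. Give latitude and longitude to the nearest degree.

The haversine formula gives a central angle δ ≈ 1.131 rad (64.8°) between the endpoints.
Interpolate at f = 0.44 with slerp weights a = sin((1−f)δ)/sin δ ≈ 0.654, b = sin(fδ)/sin δ ≈ 0.528.
p = a·p₁ + b·p₂ ≈ (0.720, -0.692, 0.056); φ = arcsin(p_z) ≈ 3.23°, λ = atan2(p_y, p_x) ≈ -43.87°.

≈ 3°N, 44°W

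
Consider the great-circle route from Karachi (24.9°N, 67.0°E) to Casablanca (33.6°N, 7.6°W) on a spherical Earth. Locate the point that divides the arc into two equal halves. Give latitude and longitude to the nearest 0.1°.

Convert each endpoint to a unit vector on the sphere (x = cos φ cos λ, y = cos φ sin λ, z = sin φ).
The central angle between the endpoints is δ = arccos(p₁·p₂) ≈ 1.122 rad (64.3°).
Interpolate at f = 1/2 with slerp weights a = sin((1−f)δ)/sin δ ≈ 0.591, b = sin(fδ)/sin δ ≈ 0.591.
p = a·p₁ + b·p₂ ≈ (0.697, 0.428, 0.575); φ = arcsin(p_z) ≈ 35.13°, λ = atan2(p_y, p_x) ≈ 31.56°.

≈ (35.1°N, 31.6°E)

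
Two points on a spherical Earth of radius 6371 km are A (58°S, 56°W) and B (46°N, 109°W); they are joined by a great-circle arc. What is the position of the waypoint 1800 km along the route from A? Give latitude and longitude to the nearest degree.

≈ (44°S, 70°W)

Write both endpoints as unit vectors p₁, p₂ with components (cos φ cos λ, cos φ sin λ, sin φ).
The central angle between the endpoints is δ = arccos(p₁·p₂) ≈ 1.970 rad (112.9°). The total great-circle distance is δ·R ≈ 1.970 × 6371 ≈ 12550 km, so the target fraction is f = 1800/12550 ≈ 0.143.
Interpolate at f ≈ 0.143 with slerp weights a = sin((1−f)δ)/sin δ ≈ 1.078, b = sin(fδ)/sin δ ≈ 0.303.
p = a·p₁ + b·p₂ ≈ (0.251, -0.672, -0.696); φ = arcsin(p_z) ≈ -44.14°, λ = atan2(p_y, p_x) ≈ -69.53°.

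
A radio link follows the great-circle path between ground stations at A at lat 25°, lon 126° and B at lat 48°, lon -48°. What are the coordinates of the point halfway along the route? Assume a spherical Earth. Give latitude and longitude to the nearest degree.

≈ lat 78°, lon 110°

From cos δ = sin φ₁ sin φ₂ + cos φ₁ cos φ₂ cos Δλ, the central angle is δ ≈ 1.864 rad (106.8°).
Interpolate at f = 1/2 with slerp weights a = sin((1−f)δ)/sin δ ≈ 0.839, b = sin(fδ)/sin δ ≈ 0.839.
p = a·p₁ + b·p₂ ≈ (-0.071, 0.198, 0.978); φ = arcsin(p_z) ≈ 77.86°, λ = atan2(p_y, p_x) ≈ 109.81°.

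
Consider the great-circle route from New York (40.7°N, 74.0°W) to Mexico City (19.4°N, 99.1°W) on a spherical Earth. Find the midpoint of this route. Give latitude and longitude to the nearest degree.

≈ 31°N, 88°W

Write both endpoints as unit vectors p₁, p₂ with components (cos φ cos λ, cos φ sin λ, sin φ).
The central angle between the endpoints is δ = arccos(p₁·p₂) ≈ 0.527 rad (30.2°).
Interpolate at f = 1/2 with slerp weights a = sin((1−f)δ)/sin δ ≈ 0.518, b = sin(fδ)/sin δ ≈ 0.518.
p = a·p₁ + b·p₂ ≈ (0.031, -0.860, 0.510); φ = arcsin(p_z) ≈ 30.65°, λ = atan2(p_y, p_x) ≈ -87.94°.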